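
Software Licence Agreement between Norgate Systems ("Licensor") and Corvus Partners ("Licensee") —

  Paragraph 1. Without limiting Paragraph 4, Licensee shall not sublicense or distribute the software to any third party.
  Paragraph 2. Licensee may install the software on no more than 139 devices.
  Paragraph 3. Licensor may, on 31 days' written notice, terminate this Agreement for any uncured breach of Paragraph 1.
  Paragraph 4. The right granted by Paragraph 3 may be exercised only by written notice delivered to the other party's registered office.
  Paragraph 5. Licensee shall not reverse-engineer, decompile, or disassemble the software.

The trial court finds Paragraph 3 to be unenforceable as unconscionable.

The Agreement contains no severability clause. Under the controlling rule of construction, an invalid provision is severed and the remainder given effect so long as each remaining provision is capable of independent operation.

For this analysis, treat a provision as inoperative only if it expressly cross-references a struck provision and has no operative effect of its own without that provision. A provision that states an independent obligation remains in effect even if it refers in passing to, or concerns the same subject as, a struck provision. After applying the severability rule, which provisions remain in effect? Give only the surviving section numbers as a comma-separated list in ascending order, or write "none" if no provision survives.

Paragraph 3 is struck. The only function of Paragraph 4 is the notice requirement for Paragraph 3, so it cannot stand once Paragraph 3 is removed. Although Paragraph 1 refers to Paragraph 4, its operative terms do not depend on Paragraph 4, so it remains in effect. Under the stated default rule, only provisions that cannot operate independently fall away; the rest are enforced. Paragraph 1, Paragraph 2, and Paragraph 5 remain in effect.

1, 2, 5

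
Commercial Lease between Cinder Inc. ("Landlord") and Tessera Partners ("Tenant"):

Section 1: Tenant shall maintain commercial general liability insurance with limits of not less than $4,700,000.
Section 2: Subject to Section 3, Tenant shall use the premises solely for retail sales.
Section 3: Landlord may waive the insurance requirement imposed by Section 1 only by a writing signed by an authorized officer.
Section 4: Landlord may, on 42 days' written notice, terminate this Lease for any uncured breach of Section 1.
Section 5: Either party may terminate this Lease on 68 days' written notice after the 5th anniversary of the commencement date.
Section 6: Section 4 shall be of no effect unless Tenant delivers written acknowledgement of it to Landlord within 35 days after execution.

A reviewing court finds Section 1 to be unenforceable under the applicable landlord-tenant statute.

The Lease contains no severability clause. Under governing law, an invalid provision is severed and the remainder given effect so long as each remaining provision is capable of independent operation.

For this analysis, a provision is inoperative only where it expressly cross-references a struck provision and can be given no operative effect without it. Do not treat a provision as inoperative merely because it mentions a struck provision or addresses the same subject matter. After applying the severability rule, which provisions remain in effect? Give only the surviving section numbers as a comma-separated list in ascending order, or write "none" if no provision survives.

2, 5

Section 1 is struck. The only function of Section 3 is the waiver condition for Section 1, so it cannot stand once Section 1 is removed. The only function of Section 4 is the termination right for breach of Section 1, so it cannot stand once Section 1 is removed. Section 6 has no operative effect of its own apart from Section 4 and is therefore inoperative. Although Section 2 refers to Section 3, its operative terms do not depend on Section 3, so it remains in effect. With no severability clause, the stated default rule severs what cannot stand and enforces each remaining provision that can operate on its own. That leaves Section 2 and Section 5 in effect.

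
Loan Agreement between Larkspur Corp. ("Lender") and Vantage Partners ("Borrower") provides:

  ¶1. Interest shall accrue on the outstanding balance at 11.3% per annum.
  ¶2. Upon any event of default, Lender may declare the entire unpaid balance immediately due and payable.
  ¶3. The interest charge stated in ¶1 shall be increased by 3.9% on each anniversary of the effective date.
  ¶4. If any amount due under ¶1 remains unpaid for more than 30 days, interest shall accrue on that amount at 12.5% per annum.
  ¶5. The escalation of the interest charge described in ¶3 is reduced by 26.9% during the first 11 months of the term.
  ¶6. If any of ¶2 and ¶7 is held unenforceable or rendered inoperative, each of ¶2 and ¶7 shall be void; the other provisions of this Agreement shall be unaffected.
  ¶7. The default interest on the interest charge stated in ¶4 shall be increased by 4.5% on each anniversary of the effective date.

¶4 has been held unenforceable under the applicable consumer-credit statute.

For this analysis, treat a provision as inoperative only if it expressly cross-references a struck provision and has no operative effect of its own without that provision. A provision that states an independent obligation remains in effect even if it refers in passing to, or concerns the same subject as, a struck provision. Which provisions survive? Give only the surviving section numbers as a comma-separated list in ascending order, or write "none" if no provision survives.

¶4 is struck. The whole of ¶7 is the escalation of the default interest on the interest charge, defined by reference to ¶4, so ¶7 cannot stand once ¶4 is removed. ¶6 declares ¶2 and ¶7 mutually dependent; since one of them has fallen, all of them are of no effect. That brings down ¶2 as well. The remainder continues in force under ¶6. That leaves ¶1, ¶3, ¶5, and ¶6 in effect.

1, 3, 5, 6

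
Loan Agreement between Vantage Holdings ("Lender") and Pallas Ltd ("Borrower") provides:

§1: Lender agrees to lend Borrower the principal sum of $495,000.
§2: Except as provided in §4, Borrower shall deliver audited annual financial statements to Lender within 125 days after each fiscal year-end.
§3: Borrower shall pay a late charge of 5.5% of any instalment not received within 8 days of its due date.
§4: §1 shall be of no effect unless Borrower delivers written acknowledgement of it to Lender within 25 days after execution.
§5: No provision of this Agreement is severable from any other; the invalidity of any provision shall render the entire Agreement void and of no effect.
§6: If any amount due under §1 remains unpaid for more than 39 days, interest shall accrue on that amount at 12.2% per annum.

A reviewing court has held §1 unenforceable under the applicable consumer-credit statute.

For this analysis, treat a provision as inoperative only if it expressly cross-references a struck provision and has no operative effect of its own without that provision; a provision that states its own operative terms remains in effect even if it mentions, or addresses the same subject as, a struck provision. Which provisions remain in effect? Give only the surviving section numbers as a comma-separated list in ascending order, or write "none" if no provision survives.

none

§1 is struck. §4 has no operative effect of its own apart from §1 and is therefore inoperative. §6 does nothing except set the default interest on the principal amount by reference to §1; with §1 gone it has no independent effect and is inoperative. §5 provides that the Agreement is not severable, so the invalidity of any one provision voids the entire Agreement. No provision of the Agreement survives.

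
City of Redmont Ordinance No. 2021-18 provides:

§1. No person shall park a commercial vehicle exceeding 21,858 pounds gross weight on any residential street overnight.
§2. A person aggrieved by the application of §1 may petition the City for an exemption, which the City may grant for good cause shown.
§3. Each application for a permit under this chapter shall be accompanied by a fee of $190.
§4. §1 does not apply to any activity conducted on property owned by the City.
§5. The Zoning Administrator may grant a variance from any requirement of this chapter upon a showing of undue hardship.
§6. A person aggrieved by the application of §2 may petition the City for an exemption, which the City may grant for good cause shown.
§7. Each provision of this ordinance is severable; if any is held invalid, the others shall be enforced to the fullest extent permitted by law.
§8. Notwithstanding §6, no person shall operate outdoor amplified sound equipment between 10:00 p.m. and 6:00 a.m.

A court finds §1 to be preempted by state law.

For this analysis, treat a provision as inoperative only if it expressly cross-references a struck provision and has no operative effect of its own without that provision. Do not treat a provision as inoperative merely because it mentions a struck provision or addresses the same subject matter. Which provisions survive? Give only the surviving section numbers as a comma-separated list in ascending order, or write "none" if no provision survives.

3, 5, 7, 8

§1 is struck. §2 operates only by reference to §1, so it falls with §1. The only function of §4 is the public-property exemption from §1, so it cannot stand once §1 is removed. §6 has no operative effect of its own apart from §2 and is therefore inoperative. Although §8 refers to §6, its operative terms do not depend on §6, so it remains in effect. Under the severability clause in §7, the remaining provisions continue in force. §3, §5, §7, and §8 remain in effect.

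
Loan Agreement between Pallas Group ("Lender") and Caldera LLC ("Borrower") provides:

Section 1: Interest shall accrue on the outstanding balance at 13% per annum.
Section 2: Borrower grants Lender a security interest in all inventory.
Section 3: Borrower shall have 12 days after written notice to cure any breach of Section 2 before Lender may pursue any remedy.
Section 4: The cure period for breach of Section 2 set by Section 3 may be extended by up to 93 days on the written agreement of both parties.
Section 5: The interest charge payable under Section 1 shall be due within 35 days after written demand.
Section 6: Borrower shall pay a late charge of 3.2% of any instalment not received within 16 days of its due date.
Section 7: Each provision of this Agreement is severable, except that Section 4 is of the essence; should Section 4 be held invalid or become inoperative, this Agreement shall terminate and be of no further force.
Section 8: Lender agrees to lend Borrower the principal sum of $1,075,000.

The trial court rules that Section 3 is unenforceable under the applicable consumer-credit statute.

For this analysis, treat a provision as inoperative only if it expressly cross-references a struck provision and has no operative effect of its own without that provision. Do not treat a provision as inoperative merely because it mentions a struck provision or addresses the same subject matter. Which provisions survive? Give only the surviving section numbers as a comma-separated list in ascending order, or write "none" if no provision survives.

Section 3 is struck. Section 4 does nothing except set the extension of the cure period for breach of Section 2 by reference to Section 3; with Section 3 gone it has no independent effect and is inoperative. Section 7 makes Section 4 an essential term, and Section 4 has been rendered inoperative by the cascade; under Section 7, the entire Agreement is therefore void. No provision of the Agreement survives.

none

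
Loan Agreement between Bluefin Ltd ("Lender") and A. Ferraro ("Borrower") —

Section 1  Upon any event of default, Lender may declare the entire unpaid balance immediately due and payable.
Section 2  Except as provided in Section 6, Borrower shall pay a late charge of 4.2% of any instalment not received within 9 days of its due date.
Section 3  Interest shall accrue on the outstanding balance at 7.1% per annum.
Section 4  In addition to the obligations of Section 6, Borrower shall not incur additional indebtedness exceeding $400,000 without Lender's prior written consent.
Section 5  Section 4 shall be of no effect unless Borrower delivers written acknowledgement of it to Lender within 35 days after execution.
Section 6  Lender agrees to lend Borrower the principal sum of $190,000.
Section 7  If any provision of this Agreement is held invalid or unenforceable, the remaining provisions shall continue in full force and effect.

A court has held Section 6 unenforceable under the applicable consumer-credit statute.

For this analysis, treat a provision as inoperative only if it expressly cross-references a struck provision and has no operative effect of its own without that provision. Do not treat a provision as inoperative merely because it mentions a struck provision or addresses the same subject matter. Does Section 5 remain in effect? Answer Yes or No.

Yes

Section 6 is struck. Although Section 4 refers to Section 6, its operative terms do not depend on Section 6, so it remains in effect. Section 2 mentions Section 6 but its own obligation stands independently of Section 6, so Section 2 is not affected. Nothing else in the Agreement is defined by reference to Section 6. Under the severability clause in Section 7, the remaining provisions continue in force. The provisions still in force are Section 1, Section 2, Section 3, Section 4, Section 5, and Section 7. Section 5 is among the surviving provisions, so the answer is yes.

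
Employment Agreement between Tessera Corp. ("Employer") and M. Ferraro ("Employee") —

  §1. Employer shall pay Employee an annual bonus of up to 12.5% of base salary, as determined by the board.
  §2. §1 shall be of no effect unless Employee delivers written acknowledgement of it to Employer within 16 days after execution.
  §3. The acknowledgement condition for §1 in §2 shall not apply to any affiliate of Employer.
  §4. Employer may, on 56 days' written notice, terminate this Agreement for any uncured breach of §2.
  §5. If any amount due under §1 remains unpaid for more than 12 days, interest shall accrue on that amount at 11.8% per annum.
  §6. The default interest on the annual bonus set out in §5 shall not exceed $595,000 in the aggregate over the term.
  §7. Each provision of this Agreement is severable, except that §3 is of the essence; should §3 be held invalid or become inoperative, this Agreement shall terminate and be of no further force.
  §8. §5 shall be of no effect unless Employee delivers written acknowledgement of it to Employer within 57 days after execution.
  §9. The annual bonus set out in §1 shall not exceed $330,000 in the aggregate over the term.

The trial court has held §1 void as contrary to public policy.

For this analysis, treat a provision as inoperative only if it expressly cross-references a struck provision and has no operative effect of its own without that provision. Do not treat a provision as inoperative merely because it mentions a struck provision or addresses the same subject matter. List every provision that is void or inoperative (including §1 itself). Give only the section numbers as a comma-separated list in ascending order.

1, 2, 3, 4, 5, 6, 7, 8, 9

§1 is struck. §2 operates only by reference to §1, so it falls with §1. §5 does nothing except set the default interest on the annual bonus by reference to §1; with §1 gone it has no independent effect and is inoperative. §9 does nothing except set the aggregate cap on the annual bonus by reference to §1; with §1 gone it has no independent effect and is inoperative. §3 has no operative effect of its own apart from §2 and is therefore inoperative. The only function of §4 is the termination right for breach of §2, so it cannot stand once §2 is removed. §6 does nothing except set the aggregate cap on the default interest on the annual bonus by reference to §5; with §5 gone it has no independent effect and is inoperative. §8 has no operative effect of its own apart from §5 and is therefore inoperative. §7 makes §3 an essential term, and §3 has been rendered inoperative by the cascade; under §7, the entire Agreement is therefore void. No provision of the Agreement survives.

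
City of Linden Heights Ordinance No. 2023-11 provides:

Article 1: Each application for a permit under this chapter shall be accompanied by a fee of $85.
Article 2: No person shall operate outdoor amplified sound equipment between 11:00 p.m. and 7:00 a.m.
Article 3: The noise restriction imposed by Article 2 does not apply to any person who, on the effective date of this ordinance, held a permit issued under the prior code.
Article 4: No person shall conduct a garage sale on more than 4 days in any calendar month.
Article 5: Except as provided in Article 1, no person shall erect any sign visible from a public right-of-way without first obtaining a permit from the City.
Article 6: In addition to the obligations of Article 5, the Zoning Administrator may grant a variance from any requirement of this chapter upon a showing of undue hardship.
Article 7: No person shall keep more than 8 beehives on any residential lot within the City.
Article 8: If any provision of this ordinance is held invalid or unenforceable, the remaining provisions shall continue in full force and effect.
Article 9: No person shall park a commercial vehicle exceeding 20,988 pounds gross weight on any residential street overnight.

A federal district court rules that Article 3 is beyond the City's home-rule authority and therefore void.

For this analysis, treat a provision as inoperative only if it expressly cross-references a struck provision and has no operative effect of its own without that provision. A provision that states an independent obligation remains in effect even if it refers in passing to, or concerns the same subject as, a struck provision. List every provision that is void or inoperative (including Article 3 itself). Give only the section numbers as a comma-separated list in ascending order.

3

Article 3 is struck. Nothing else in the ordinance is defined by reference to Article 3. Article 8 is a severability clause and preserves every provision that can still be given independent effect. The provisions still in force are Article 1, Article 2, Article 4, Article 5, Article 6, Article 7, Article 8, and Article 9.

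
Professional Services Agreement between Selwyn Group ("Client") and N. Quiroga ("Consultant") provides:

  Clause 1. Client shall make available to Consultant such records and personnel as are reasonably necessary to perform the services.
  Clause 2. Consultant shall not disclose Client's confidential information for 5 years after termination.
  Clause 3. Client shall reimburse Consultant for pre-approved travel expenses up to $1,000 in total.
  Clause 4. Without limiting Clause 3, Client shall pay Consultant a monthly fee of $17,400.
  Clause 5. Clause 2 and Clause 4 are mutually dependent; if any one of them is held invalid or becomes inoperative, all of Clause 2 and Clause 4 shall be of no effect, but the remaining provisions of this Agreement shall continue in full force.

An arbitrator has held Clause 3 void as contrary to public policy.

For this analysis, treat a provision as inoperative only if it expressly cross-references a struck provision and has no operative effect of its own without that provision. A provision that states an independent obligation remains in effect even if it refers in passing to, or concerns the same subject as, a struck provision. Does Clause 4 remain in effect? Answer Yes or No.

Clause 3 is struck. Clause 4 mentions Clause 3 but its own obligation stands independently of Clause 3, so Clause 4 is not affected. No other provision's operative terms depend on Clause 3. Clause 5 ties Clause 2 and Clause 4 together, but none of those is affected here; the remaining provisions continue in force under Clause 5. That leaves Clause 1, Clause 2, Clause 4, and Clause 5 in effect. Clause 4 is among the surviving provisions, so the answer is yes.

Yes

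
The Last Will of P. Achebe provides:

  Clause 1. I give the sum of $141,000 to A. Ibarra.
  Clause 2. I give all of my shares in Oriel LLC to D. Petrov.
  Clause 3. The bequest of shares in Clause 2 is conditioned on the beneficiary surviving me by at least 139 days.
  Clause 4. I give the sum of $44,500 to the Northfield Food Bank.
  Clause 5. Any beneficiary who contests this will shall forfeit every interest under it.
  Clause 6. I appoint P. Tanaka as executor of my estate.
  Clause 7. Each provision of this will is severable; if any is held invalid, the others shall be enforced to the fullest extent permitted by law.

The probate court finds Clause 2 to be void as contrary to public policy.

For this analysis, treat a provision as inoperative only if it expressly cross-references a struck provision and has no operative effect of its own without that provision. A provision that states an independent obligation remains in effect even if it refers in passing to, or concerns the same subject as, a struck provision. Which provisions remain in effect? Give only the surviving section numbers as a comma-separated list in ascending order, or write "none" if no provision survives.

Clause 2 is struck. Clause 3 operates only by reference to Clause 2, so it falls with Clause 2. Clause 7 is a severability clause and preserves every provision that can still be given independent effect. That leaves Clause 1, Clause 4, Clause 5, Clause 6, and Clause 7 in effect.

1, 4, 5, 6, 7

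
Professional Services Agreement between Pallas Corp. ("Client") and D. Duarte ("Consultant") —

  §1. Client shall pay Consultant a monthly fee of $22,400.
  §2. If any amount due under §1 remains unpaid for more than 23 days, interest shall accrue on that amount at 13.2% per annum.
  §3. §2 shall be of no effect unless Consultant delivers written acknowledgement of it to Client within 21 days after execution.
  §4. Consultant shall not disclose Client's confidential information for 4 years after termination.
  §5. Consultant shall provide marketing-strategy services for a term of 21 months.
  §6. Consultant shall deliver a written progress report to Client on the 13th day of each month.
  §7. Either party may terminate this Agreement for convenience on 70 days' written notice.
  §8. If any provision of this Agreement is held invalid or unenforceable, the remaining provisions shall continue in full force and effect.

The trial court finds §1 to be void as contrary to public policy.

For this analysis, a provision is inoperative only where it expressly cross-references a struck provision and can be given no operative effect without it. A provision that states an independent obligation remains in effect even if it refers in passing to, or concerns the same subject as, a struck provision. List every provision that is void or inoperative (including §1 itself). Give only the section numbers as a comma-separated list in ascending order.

1, 2, 3

§1 is struck. §2 does nothing except set the default interest on the monthly fee by reference to §1; with §1 gone it has no independent effect and is inoperative. §3 operates only by reference to §2, so it falls with §2. §8 is a severability clause and preserves every provision that can still be given independent effect. §4, §5, §6, §7, and §8 remain in effect.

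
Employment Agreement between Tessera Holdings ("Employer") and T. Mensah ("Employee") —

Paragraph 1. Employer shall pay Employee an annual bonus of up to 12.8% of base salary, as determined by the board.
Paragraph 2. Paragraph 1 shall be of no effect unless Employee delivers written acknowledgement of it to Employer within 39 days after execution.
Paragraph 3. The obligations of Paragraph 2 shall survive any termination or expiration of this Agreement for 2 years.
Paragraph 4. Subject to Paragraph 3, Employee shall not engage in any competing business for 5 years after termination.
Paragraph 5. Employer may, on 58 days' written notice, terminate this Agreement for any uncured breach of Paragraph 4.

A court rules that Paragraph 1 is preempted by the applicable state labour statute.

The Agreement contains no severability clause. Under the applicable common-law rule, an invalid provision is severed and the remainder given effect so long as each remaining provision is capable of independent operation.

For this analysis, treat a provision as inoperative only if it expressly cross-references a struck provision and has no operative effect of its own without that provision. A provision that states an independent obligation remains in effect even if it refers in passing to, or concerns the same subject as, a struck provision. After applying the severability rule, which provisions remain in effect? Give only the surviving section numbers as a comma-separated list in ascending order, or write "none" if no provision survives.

4, 5

Paragraph 1 is struck. The only function of Paragraph 2 is the acknowledgement condition for Paragraph 1, so it cannot stand once Paragraph 1 is removed. The only function of Paragraph 3 is the survival period for Paragraph 2, so it cannot stand once Paragraph 2 is removed. Paragraph 4 mentions Paragraph 3 but its own obligation stands independently of Paragraph 3, so Paragraph 4 is not affected. Under the stated default rule, only provisions that cannot operate independently fall away; the rest are enforced. The provisions still in force are Paragraph 4 and Paragraph 5.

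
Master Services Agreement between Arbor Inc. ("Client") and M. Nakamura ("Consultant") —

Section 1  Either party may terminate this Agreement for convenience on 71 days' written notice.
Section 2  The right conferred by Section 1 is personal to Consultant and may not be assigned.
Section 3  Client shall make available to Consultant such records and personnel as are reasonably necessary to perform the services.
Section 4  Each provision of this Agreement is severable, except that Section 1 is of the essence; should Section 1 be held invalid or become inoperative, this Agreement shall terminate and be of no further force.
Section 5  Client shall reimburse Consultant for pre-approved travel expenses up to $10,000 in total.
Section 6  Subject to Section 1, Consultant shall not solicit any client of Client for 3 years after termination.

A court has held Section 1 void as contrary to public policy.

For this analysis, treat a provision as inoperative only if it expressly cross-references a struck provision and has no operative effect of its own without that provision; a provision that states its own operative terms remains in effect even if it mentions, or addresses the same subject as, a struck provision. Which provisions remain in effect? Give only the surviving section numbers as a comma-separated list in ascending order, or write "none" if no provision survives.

none

Section 1 is struck. Section 2 has no operative effect of its own apart from Section 1 and is therefore inoperative. Section 4 makes Section 1 an essential term, and Section 1 is the provision held invalid; under Section 4, the entire Agreement is therefore void. No provision of the Agreement survives.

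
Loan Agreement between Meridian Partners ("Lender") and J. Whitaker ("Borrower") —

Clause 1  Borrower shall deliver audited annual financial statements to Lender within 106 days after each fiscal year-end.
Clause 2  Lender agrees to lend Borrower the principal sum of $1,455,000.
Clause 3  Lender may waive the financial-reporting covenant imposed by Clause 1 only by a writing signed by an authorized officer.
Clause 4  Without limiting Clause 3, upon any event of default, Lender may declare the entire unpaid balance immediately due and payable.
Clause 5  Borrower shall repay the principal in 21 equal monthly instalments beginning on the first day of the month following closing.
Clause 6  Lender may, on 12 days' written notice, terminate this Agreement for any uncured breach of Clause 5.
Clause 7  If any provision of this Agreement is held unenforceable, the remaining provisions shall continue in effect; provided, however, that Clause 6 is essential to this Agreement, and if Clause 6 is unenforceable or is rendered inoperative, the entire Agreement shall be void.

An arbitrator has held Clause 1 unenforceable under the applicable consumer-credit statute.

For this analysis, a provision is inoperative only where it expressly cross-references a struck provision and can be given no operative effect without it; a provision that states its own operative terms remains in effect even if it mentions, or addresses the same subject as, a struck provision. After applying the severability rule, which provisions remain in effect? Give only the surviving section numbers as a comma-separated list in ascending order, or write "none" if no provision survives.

2, 4, 5, 6, 7

Clause 1 is struck. Clause 3 has no operative effect of its own apart from Clause 1 and is therefore inoperative. Although Clause 4 refers to Clause 3, its operative terms do not depend on Clause 3, so it remains in effect. Clause 7 makes Clause 6 an essential term, but Clause 6 is unaffected, so the severability proviso in Clause 7 preserves the remaining provisions. Clause 2, Clause 4, Clause 5, Clause 6, and Clause 7 remain in effect.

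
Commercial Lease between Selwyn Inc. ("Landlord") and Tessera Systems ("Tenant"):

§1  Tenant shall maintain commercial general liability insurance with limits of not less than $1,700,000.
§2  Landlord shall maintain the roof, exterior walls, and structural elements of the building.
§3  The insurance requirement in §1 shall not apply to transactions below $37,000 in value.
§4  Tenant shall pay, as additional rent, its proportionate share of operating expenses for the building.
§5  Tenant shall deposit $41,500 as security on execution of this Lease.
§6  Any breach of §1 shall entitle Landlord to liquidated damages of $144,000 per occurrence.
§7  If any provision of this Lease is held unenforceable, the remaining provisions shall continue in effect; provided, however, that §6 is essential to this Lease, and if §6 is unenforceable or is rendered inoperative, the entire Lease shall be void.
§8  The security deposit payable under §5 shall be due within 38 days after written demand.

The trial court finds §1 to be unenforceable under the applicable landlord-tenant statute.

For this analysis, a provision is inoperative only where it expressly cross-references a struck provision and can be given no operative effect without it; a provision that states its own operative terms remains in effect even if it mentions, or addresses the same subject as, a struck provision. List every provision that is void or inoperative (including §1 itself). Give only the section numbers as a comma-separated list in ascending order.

§1 is struck. §3 does nothing except set the carve-out from the insurance requirement by reference to §1; with §1 gone it has no independent effect and is inoperative. §6 has no operative effect of its own apart from §1 and is therefore inoperative. §7 makes §6 an essential term, and §6 has been rendered inoperative by the cascade; under §7, the entire Lease is therefore void. No provision of the Lease survives.

1, 2, 3, 4, 5, 6, 7, 8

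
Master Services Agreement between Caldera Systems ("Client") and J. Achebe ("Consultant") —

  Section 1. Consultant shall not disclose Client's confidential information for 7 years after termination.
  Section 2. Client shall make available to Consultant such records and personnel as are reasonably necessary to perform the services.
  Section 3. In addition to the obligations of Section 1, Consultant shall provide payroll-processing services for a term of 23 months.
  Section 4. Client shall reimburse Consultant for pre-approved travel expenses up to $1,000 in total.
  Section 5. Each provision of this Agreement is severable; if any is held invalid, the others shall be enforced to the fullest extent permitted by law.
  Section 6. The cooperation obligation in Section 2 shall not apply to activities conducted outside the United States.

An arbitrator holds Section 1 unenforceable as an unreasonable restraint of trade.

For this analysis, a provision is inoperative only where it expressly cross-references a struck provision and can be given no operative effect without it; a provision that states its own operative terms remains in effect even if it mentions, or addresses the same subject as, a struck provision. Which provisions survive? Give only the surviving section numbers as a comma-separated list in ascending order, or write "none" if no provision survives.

Section 1 is struck. Although Section 3 refers to Section 1, its operative terms do not depend on Section 1, so it remains in effect. No other provision's operative terms depend on Section 1. Section 5 is a severability clause and preserves every provision that can still be given independent effect. Section 2, Section 3, Section 4, Section 5, and Section 6 remain in effect.

2, 3, 4, 5, 6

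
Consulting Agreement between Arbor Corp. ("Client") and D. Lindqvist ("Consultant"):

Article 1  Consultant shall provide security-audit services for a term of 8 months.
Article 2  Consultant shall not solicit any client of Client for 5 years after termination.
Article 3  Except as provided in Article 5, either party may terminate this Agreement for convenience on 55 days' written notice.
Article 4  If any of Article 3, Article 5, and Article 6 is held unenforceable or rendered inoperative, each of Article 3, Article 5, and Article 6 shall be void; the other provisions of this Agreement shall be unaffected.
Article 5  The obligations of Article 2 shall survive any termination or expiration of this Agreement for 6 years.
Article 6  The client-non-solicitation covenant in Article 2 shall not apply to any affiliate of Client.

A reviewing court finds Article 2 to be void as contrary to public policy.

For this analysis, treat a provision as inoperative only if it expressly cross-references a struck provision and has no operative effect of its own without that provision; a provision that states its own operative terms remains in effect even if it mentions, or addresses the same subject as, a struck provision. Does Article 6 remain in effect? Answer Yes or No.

No

Article 2 is struck. Article 5 merely fixes the survival period for Article 2; with Article 2 gone it has nothing to operate on and falls away. Article 6 has no operative effect of its own apart from Article 2 and is therefore inoperative. Article 4 declares Article 3, Article 5, and Article 6 mutually dependent; since one of them has fallen, all of them are of no effect. That brings down Article 3 as well. The remainder continues in force under Article 4. The provisions still in force are Article 1 and Article 4. Article 6 is among the inoperative provisions, so the answer is no.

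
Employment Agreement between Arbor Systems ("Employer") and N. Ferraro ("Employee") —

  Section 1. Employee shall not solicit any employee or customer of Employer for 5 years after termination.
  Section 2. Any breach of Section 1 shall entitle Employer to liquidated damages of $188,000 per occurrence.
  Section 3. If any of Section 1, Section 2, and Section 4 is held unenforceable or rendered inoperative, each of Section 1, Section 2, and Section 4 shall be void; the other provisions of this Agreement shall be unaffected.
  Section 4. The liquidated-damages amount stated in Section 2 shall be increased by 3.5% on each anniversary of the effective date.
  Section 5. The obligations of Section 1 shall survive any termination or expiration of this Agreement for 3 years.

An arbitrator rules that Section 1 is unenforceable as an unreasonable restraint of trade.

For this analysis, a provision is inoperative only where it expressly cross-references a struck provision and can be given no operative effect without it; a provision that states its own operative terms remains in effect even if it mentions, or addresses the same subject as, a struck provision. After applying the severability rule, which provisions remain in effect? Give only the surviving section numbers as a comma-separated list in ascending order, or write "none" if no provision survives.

3

Section 1 is struck. Section 2 does nothing except set the liquidated-damages amount by reference to Section 1; with Section 1 gone it has no independent effect and is inoperative. Section 5 has no operative effect of its own apart from Section 1 and is therefore inoperative. Section 4 does nothing except set the escalation of the liquidated-damages amount by reference to Section 2; with Section 2 gone it has no independent effect and is inoperative. Section 3 declares Section 1, Section 2, and Section 4 mutually dependent; since one of them has fallen, all of them are of no effect. The remainder continues in force under Section 3. Only Section 3 remains in effect.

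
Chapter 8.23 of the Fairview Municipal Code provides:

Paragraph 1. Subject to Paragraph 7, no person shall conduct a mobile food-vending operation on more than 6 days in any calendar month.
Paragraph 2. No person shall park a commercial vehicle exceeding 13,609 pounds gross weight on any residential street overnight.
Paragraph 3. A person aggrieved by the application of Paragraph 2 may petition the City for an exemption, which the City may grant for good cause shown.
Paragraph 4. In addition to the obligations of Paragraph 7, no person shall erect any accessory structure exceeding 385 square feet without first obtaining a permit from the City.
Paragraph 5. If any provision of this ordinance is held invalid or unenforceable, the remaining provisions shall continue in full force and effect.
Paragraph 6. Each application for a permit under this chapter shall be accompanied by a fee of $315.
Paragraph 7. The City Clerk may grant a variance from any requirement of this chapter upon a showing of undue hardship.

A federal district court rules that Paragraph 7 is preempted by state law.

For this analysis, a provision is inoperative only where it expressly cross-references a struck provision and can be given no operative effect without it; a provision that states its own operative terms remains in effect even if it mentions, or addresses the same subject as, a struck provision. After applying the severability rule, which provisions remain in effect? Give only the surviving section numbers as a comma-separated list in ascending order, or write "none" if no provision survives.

1, 2, 3, 4, 5, 6

Paragraph 7 is struck. Although Paragraph 1 refers to Paragraph 7, its operative terms do not depend on Paragraph 7, so it remains in effect. Paragraph 4 mentions Paragraph 7 but its own obligation stands independently of Paragraph 7, so Paragraph 4 is not affected. Nothing else in the ordinance is defined by reference to Paragraph 7. Paragraph 5 is a severability clause and preserves every provision that can still be given independent effect. Paragraph 1, Paragraph 2, Paragraph 3, Paragraph 4, Paragraph 5, and Paragraph 6 remain in effect.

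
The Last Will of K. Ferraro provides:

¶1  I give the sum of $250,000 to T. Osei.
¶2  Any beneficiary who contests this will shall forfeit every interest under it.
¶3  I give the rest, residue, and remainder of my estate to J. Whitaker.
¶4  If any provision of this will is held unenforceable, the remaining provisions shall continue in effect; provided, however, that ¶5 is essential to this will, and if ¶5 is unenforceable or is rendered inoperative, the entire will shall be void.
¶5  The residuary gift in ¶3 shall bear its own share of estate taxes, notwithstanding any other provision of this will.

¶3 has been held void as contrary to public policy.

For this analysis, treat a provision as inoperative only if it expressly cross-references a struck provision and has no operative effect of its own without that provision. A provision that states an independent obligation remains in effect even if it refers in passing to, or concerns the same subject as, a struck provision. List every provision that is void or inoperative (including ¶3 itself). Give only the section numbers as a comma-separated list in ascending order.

¶3 is struck. ¶5 operates only by reference to ¶3, so it falls with ¶3. ¶4 makes ¶5 an essential term, and ¶5 has been rendered inoperative by the cascade; under ¶4, the entire will is therefore void. No provision of the will survives.

1, 2, 3, 4, 5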